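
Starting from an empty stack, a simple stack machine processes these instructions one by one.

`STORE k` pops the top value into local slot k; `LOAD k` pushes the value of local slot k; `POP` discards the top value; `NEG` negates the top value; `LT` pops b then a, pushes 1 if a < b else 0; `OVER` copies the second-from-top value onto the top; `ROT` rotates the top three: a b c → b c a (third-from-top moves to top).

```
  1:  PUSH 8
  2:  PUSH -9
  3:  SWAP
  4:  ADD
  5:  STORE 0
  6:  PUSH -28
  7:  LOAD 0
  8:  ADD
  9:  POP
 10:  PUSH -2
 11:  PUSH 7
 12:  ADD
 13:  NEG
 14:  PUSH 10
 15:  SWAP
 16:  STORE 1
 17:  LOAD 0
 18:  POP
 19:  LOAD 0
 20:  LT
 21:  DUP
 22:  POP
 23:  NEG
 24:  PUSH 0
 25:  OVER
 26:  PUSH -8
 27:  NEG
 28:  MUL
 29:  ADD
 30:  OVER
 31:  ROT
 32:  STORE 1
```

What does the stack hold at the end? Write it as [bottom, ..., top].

[0, 0]

PUSH 8   → 8
PUSH -9  → 8 -9
SWAP     → -9 8
ADD      → -1
STORE 0  → (empty)
PUSH -28 → -28
LOAD 0   → -28 -1
ADD      → -29
POP      → (empty)
PUSH -2  → -2
PUSH 7   → -2 7
ADD      → 5
NEG      → -5
PUSH 10  → -5 10
SWAP     → 10 -5
STORE 1  → 10
LOAD 0   → 10 -1
POP      → 10
LOAD 0   → 10 -1
LT       → 0
DUP      → 0 0
POP      → 0
NEG      → 0
PUSH 0   → 0 0
OVER     → 0 0 0
PUSH -8  → 0 0 0 -8
NEG      → 0 0 0 8
MUL      → 0 0 0
ADD      → 0 0
OVER     → 0 0 0
ROT      → 0 0 0
STORE 1  → 0 0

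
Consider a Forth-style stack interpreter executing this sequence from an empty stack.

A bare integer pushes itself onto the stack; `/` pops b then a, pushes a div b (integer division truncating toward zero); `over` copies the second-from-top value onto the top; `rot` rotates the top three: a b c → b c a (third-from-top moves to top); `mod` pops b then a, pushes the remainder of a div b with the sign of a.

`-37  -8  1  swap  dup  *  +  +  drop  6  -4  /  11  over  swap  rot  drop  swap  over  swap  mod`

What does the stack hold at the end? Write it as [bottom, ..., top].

-37   -37
-8    -37 -8
1     -37 -8 1
swap  -37 1 -8
dup   -37 1 -8 -8
*     -37 1 64
+     -37 65
+     28
drop  (empty)
6     6
-4    6 -4
/     -1
11    -1 11
over  -1 11 -1
swap  -1 -1 11
rot   -1 11 -1
drop  -1 11
swap  11 -1
over  11 -1 11
swap  11 11 -1
mod   11 0

[11, 0]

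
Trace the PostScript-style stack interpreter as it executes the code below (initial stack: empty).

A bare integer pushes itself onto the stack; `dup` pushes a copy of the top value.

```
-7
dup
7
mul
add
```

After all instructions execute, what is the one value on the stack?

-7   -7
dup  -7 -7
7    -7 -7 7
mul  -7 -49
add  -56

-56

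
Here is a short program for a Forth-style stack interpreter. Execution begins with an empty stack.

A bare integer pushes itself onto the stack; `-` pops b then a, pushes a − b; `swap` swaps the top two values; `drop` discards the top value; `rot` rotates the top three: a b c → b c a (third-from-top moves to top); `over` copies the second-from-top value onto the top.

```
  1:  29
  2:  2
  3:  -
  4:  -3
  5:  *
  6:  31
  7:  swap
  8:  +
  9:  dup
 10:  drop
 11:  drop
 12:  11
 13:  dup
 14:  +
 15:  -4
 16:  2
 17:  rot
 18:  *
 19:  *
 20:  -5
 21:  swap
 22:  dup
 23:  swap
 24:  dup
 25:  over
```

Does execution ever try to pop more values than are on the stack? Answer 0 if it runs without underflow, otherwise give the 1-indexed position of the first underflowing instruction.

29   -> [29]
2    -> [29, 2]
-    -> [27]
-3   -> [27, -3]
*    -> [-81]
31   -> [-81, 31]
swap -> [31, -81]
+    -> [-50]
dup  -> [-50, -50]
drop -> [-50]
drop -> []
11   -> [11]
dup  -> [11, 11]
+    -> [22]
-4   -> [22, -4]
2    -> [22, -4, 2]
rot  -> [-4, 2, 22]
*    -> [-4, 44]
*    -> [-176]
-5   -> [-176, -5]
swap -> [-5, -176]
dup  -> [-5, -176, -176]
swap -> [-5, -176, -176]
dup  -> [-5, -176, -176, -176]
over -> [-5, -176, -176, -176, -176]

0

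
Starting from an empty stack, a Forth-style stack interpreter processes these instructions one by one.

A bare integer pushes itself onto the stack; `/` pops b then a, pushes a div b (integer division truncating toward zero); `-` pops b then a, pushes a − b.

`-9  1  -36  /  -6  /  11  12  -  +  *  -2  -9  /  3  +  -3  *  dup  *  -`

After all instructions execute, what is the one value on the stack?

-9  -> [-9]
1   -> [-9, 1]
-36 -> [-9, 1, -36]
/   -> [-9, 0]
-6  -> [-9, 0, -6]
/   -> [-9, 0]
11  -> [-9, 0, 11]
12  -> [-9, 0, 11, 12]
-   -> [-9, 0, -1]
+   -> [-9, -1]
*   -> [9]
-2  -> [9, -2]
-9  -> [9, -2, -9]
/   -> [9, 0]
3   -> [9, 0, 3]
+   -> [9, 3]
-3  -> [9, 3, -3]
*   -> [9, -9]
dup -> [9, -9, -9]
*   -> [9, 81]
-   -> [-72]

-72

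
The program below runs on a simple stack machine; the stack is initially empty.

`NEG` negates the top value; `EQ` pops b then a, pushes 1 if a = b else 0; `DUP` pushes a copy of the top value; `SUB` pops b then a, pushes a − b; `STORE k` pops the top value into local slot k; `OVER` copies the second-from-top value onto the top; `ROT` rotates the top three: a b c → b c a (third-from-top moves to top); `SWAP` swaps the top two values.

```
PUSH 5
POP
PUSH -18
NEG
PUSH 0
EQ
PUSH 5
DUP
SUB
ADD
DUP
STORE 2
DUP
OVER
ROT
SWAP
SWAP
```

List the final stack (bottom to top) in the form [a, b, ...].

PUSH 5   -> [5]
POP      -> []
PUSH -18 -> [-18]
NEG      -> [18]
PUSH 0   -> [18, 0]
EQ       -> [0]
PUSH 5   -> [0, 5]
DUP      -> [0, 5, 5]
SUB      -> [0, 0]
ADD      -> [0]
DUP      -> [0, 0]
STORE 2  -> [0]
DUP      -> [0, 0]
OVER     -> [0, 0, 0]
ROT      -> [0, 0, 0]
SWAP     -> [0, 0, 0]
SWAP     -> [0, 0, 0]

[0, 0, 0]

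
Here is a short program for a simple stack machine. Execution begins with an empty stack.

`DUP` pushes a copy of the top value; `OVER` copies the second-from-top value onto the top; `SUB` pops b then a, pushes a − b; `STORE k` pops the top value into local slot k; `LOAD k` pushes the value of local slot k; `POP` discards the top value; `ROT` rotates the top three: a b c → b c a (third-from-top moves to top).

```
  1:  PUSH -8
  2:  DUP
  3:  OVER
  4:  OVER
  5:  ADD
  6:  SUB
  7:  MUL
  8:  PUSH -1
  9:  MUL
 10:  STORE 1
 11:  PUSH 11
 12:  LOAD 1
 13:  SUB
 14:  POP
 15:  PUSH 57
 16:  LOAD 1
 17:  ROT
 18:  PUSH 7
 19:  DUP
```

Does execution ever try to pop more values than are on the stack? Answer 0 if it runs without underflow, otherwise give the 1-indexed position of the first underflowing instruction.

PUSH -8  -8
DUP      -8 -8
OVER     -8 -8 -8
OVER     -8 -8 -8 -8
ADD      -8 -8 -16
SUB      -8 8
MUL      -64
PUSH -1  -64 -1
MUL      64
STORE 1  (empty)
PUSH 11  11
LOAD 1   11 64
SUB      -53
POP      (empty)
PUSH 57  57
LOAD 1   57 64
ROT  — needs 3 operands, stack has 2 → underflow

17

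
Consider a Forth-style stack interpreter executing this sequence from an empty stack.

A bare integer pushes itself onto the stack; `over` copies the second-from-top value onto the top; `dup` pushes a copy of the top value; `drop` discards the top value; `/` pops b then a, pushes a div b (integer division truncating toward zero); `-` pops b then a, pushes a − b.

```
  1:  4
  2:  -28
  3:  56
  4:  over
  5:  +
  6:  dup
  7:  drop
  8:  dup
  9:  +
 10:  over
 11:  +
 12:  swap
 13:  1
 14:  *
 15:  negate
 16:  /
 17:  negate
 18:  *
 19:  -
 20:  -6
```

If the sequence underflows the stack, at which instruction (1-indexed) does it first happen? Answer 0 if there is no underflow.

4      → [4]
-28    → [4, -28]
56     → [4, -28, 56]
over   → [4, -28, 56, -28]
+      → [4, -28, 28]
dup    → [4, -28, 28, 28]
drop   → [4, -28, 28]
dup    → [4, -28, 28, 28]
+      → [4, -28, 56]
over   → [4, -28, 56, -28]
+      → [4, -28, 28]
swap   → [4, 28, -28]
1      → [4, 28, -28, 1]
*      → [4, 28, -28]
negate → [4, 28, 28]
/      → [4, 1]
negate → [4, -1]
*      → [-4]
-  — needs 2 operands, stack has 1 → underflow

19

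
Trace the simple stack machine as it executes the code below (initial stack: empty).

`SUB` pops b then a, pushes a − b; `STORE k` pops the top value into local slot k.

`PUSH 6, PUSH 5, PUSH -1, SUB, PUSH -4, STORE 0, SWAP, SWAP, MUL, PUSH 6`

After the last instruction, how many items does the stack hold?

2

PUSH 6   [6]
PUSH 5   [6, 5]
PUSH -1  [6, 5, -1]
SUB      [6, 6]
PUSH -4  [6, 6, -4]
STORE 0  [6, 6]
SWAP     [6, 6]
SWAP     [6, 6]
MUL      [36]
PUSH 6   [36, 6]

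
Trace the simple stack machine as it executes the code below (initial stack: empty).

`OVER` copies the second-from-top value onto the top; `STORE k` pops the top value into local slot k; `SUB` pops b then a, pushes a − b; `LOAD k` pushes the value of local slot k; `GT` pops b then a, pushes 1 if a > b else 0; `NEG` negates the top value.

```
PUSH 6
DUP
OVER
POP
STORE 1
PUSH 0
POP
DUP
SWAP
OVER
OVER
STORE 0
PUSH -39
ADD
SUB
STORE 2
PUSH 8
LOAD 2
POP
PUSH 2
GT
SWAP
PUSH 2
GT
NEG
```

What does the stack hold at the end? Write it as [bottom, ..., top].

PUSH 6   → [6]
DUP      → [6, 6]
OVER     → [6, 6, 6]
POP      → [6, 6]
STORE 1  → [6]
PUSH 0   → [6, 0]
POP      → [6]
DUP      → [6, 6]
SWAP     → [6, 6]
OVER     → [6, 6, 6]
OVER     → [6, 6, 6, 6]
STORE 0  → [6, 6, 6]
PUSH -39 → [6, 6, 6, -39]
ADD      → [6, 6, -33]
SUB      → [6, 39]
STORE 2  → [6]
PUSH 8   → [6, 8]
LOAD 2   → [6, 8, 39]
POP      → [6, 8]
PUSH 2   → [6, 8, 2]
GT       → [6, 1]
SWAP     → [1, 6]
PUSH 2   → [1, 6, 2]
GT       → [1, 1]
NEG      → [1, -1]

[1, -1]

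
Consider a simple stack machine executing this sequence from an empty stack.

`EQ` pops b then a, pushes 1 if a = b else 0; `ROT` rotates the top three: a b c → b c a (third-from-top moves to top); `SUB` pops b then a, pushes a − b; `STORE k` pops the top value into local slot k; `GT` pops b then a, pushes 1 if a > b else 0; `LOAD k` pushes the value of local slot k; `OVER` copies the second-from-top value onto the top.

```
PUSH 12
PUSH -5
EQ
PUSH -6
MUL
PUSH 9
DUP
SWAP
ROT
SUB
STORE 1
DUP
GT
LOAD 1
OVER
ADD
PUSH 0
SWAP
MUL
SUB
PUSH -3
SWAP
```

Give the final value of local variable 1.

PUSH 12  [12]
PUSH -5  [12, -5]
EQ       [0]
PUSH -6  [0, -6]
MUL      [0]
PUSH 9   [0, 9]
DUP      [0, 9, 9]
SWAP     [0, 9, 9]
ROT      [9, 9, 0]
SUB      [9, 9]
STORE 1  [9]
DUP      [9, 9]
GT       [0]
LOAD 1   [0, 9]
OVER     [0, 9, 0]
ADD      [0, 9]
PUSH 0   [0, 9, 0]
SWAP     [0, 0, 9]
MUL      [0, 0]
SUB      [0]
PUSH -3  [0, -3]
SWAP     [-3, 0]

9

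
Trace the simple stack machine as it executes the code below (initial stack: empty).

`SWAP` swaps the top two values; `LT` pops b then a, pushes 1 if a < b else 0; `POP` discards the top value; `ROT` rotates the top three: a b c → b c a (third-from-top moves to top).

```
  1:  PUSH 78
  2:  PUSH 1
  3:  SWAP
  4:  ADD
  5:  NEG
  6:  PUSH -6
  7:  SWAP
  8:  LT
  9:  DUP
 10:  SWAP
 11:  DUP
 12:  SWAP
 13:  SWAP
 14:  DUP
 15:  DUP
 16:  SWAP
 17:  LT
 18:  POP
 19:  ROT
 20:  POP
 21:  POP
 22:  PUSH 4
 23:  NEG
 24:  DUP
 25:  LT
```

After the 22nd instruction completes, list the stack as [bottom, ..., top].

PUSH 78 → 78
PUSH 1  → 78 1
SWAP    → 1 78
ADD     → 79
NEG     → -79
PUSH -6 → -79 -6
SWAP    → -6 -79
LT      → 0
DUP     → 0 0
SWAP    → 0 0
DUP     → 0 0 0
SWAP    → 0 0 0
SWAP    → 0 0 0
DUP     → 0 0 0 0
DUP     → 0 0 0 0 0
SWAP    → 0 0 0 0 0
LT      → 0 0 0 0
POP     → 0 0 0
ROT     → 0 0 0
POP     → 0 0
POP     → 0
PUSH 4  → 0 4

[0, 4]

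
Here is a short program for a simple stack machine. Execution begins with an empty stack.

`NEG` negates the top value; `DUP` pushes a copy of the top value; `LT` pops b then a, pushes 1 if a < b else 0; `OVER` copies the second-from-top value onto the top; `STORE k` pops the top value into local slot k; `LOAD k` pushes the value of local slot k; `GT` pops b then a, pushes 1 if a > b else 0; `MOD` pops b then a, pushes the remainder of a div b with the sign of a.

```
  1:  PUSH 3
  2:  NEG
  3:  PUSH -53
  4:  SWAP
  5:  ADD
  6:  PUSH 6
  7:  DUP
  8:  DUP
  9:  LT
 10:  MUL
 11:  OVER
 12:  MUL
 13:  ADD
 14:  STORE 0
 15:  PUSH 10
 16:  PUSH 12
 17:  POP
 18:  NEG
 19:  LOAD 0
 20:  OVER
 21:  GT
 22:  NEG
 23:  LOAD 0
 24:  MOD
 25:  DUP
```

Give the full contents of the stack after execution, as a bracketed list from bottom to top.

[-10, 0, 0]

PUSH 3   : 3
NEG      : -3
PUSH -53 : -3 -53
SWAP     : -53 -3
ADD      : -56
PUSH 6   : -56 6
DUP      : -56 6 6
DUP      : -56 6 6 6
LT       : -56 6 0
MUL      : -56 0
OVER     : -56 0 -56
MUL      : -56 0
ADD      : -56
STORE 0  : (empty)
PUSH 10  : 10
PUSH 12  : 10 12
POP      : 10
NEG      : -10
LOAD 0   : -10 -56
OVER     : -10 -56 -10
GT       : -10 0
NEG      : -10 0
LOAD 0   : -10 0 -56
MOD      : -10 0
DUP      : -10 0 0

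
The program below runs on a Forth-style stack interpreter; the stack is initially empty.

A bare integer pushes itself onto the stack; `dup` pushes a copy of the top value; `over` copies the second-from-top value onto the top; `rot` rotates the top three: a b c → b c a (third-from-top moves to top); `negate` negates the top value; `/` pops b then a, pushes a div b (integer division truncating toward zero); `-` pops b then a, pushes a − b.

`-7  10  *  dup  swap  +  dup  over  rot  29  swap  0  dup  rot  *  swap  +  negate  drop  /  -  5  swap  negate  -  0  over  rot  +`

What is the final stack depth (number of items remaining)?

2

-7     → -7
10     → -7 10
*      → -70
dup    → -70 -70
swap   → -70 -70
+      → -140
dup    → -140 -140
over   → -140 -140 -140
rot    → -140 -140 -140
29     → -140 -140 -140 29
swap   → -140 -140 29 -140
0      → -140 -140 29 -140 0
dup    → -140 -140 29 -140 0 0
rot    → -140 -140 29 0 0 -140
*      → -140 -140 29 0 0
swap   → -140 -140 29 0 0
+      → -140 -140 29 0
negate → -140 -140 29 0
drop   → -140 -140 29
/      → -140 -4
-      → -136
5      → -136 5
swap   → 5 -136
negate → 5 136
-      → -131
0      → -131 0
over   → -131 0 -131
rot    → 0 -131 -131
+      → 0 -262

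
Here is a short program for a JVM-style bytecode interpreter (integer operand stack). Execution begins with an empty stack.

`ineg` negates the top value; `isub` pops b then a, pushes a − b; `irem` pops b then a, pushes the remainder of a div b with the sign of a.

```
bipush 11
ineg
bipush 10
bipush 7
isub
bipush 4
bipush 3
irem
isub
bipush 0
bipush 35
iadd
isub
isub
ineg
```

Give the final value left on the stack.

bipush 11 → [11]
ineg      → [-11]
bipush 10 → [-11, 10]
bipush 7  → [-11, 10, 7]
isub      → [-11, 3]
bipush 4  → [-11, 3, 4]
bipush 3  → [-11, 3, 4, 3]
irem      → [-11, 3, 1]
isub      → [-11, 2]
bipush 0  → [-11, 2, 0]
bipush 35 → [-11, 2, 0, 35]
iadd      → [-11, 2, 35]
isub      → [-11, -33]
isub      → [22]
ineg      → [-22]

-22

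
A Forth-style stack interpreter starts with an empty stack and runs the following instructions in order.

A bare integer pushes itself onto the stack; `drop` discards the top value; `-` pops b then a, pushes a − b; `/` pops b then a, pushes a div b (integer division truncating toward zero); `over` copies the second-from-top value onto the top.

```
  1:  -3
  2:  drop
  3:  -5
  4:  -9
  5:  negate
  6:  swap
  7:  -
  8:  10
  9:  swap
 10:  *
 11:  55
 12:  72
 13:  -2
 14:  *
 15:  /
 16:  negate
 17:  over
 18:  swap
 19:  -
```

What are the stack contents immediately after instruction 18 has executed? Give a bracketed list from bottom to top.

[140, 140, 0]

-3      -3
drop    (empty)
-5      -5
-9      -5 -9
negate  -5 9
swap    9 -5
-       14
10      14 10
swap    10 14
*       140
55      140 55
72      140 55 72
-2      140 55 72 -2
*       140 55 -144
/       140 0
negate  140 0
over    140 0 140
swap    140 140 0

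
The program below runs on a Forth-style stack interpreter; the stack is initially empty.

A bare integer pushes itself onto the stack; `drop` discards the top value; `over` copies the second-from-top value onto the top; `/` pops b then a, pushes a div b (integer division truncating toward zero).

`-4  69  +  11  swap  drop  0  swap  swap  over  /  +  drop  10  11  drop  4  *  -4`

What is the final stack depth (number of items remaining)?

2

-4    [-4]
69    [-4, 69]
+     [65]
11    [65, 11]
swap  [11, 65]
drop  [11]
0     [11, 0]
swap  [0, 11]
swap  [11, 0]
over  [11, 0, 11]
/     [11, 0]
+     [11]
drop  []
10    [10]
11    [10, 11]
drop  [10]
4     [10, 4]
*     [40]
-4    [40, -4]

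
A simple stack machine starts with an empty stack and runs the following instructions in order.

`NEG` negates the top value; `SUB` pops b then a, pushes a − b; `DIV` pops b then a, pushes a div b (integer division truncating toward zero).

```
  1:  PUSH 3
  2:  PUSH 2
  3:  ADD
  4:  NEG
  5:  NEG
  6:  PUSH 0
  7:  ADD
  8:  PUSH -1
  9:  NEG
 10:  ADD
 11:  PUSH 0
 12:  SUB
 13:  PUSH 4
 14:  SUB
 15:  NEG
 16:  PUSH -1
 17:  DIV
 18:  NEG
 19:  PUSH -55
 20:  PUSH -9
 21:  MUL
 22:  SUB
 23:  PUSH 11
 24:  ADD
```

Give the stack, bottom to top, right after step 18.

[-2]

PUSH 3  -> [3]
PUSH 2  -> [3, 2]
ADD     -> [5]
NEG     -> [-5]
NEG     -> [5]
PUSH 0  -> [5, 0]
ADD     -> [5]
PUSH -1 -> [5, -1]
NEG     -> [5, 1]
ADD     -> [6]
PUSH 0  -> [6, 0]
SUB     -> [6]
PUSH 4  -> [6, 4]
SUB     -> [2]
NEG     -> [-2]
PUSH -1 -> [-2, -1]
DIV     -> [2]
NEG     -> [-2]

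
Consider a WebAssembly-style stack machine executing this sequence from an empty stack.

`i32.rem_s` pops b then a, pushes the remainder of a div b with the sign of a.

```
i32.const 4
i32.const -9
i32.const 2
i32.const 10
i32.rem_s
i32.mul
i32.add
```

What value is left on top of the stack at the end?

-14

i32.const 4  → 4
i32.const -9 → 4 -9
i32.const 2  → 4 -9 2
i32.const 10 → 4 -9 2 10
i32.rem_s    → 4 -9 2
i32.mul      → 4 -18
i32.add      → -14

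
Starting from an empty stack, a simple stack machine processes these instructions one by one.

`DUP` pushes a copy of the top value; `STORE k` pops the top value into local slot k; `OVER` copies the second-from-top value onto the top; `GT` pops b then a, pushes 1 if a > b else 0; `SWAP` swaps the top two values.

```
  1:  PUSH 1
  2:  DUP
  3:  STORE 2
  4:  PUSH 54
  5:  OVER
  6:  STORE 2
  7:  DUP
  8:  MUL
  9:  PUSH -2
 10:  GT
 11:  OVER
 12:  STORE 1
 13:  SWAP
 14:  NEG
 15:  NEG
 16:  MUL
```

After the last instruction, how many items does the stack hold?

PUSH 1  : [1]
DUP     : [1, 1]
STORE 2 : [1]
PUSH 54 : [1, 54]
OVER    : [1, 54, 1]
STORE 2 : [1, 54]
DUP     : [1, 54, 54]
MUL     : [1, 2916]
PUSH -2 : [1, 2916, -2]
GT      : [1, 1]
OVER    : [1, 1, 1]
STORE 1 : [1, 1]
SWAP    : [1, 1]
NEG     : [1, -1]
NEG     : [1, 1]
MUL     : [1]

1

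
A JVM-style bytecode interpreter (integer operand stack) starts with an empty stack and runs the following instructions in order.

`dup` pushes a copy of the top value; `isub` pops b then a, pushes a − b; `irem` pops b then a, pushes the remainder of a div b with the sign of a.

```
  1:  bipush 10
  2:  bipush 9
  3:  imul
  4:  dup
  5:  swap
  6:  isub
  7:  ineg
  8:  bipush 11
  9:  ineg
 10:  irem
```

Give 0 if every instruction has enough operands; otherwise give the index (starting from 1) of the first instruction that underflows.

0

bipush 10 → [10]
bipush 9  → [10, 9]
imul      → [90]
dup       → [90, 90]
swap      → [90, 90]
isub      → [0]
ineg      → [0]
bipush 11 → [0, 11]
ineg      → [0, -11]
irem      → [0]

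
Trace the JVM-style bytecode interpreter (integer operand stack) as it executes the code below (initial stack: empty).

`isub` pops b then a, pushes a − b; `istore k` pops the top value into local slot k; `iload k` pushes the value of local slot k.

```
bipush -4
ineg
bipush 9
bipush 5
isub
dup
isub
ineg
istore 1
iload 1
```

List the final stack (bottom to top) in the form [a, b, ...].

[4, 0]

bipush -4 → [-4]
ineg      → [4]
bipush 9  → [4, 9]
bipush 5  → [4, 9, 5]
isub      → [4, 4]
dup       → [4, 4, 4]
isub      → [4, 0]
ineg      → [4, 0]
istore 1  → [4]
iload 1   → [4, 0]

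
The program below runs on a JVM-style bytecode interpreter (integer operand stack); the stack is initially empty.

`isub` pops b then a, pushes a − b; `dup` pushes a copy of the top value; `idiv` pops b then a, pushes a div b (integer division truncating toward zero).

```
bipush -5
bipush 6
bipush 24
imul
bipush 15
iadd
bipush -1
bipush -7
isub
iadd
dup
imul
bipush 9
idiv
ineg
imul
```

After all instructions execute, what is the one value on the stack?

bipush -5  [-5]
bipush 6   [-5, 6]
bipush 24  [-5, 6, 24]
imul       [-5, 144]
bipush 15  [-5, 144, 15]
iadd       [-5, 159]
bipush -1  [-5, 159, -1]
bipush -7  [-5, 159, -1, -7]
isub       [-5, 159, 6]
iadd       [-5, 165]
dup        [-5, 165, 165]
imul       [-5, 27225]
bipush 9   [-5, 27225, 9]
idiv       [-5, 3025]
ineg       [-5, -3025]
imul       [15125]

15125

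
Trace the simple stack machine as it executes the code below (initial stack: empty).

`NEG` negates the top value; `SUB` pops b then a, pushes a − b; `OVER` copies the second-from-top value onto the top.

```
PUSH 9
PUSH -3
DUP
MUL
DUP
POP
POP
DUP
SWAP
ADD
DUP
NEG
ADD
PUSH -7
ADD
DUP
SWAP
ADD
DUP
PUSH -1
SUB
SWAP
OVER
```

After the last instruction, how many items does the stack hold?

PUSH 9  : 9
PUSH -3 : 9 -3
DUP     : 9 -3 -3
MUL     : 9 9
DUP     : 9 9 9
POP     : 9 9
POP     : 9
DUP     : 9 9
SWAP    : 9 9
ADD     : 18
DUP     : 18 18
NEG     : 18 -18
ADD     : 0
PUSH -7 : 0 -7
ADD     : -7
DUP     : -7 -7
SWAP    : -7 -7
ADD     : -14
DUP     : -14 -14
PUSH -1 : -14 -14 -1
SUB     : -14 -13
SWAP    : -13 -14
OVER    : -13 -14 -13

3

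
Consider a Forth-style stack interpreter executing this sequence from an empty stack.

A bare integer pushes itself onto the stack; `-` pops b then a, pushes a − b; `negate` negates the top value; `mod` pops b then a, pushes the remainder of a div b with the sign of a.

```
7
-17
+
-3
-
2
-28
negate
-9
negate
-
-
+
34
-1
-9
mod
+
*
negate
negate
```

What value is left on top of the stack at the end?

7      -> [7]
-17    -> [7, -17]
+      -> [-10]
-3     -> [-10, -3]
-      -> [-7]
2      -> [-7, 2]
-28    -> [-7, 2, -28]
negate -> [-7, 2, 28]
-9     -> [-7, 2, 28, -9]
negate -> [-7, 2, 28, 9]
-      -> [-7, 2, 19]
-      -> [-7, -17]
+      -> [-24]
34     -> [-24, 34]
-1     -> [-24, 34, -1]
-9     -> [-24, 34, -1, -9]
mod    -> [-24, 34, -1]
+      -> [-24, 33]
*      -> [-792]
negate -> [792]
negate -> [-792]

-792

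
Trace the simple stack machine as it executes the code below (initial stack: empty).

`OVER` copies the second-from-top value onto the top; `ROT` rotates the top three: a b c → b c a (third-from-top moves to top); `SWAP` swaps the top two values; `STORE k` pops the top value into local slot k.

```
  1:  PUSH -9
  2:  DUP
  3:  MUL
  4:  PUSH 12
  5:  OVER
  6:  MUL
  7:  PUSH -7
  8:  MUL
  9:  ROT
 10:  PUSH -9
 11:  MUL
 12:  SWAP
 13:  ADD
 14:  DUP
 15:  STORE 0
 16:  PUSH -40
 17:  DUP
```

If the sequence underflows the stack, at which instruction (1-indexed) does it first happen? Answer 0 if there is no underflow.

9

PUSH -9  [-9]
DUP      [-9, -9]
MUL      [81]
PUSH 12  [81, 12]
OVER     [81, 12, 81]
MUL      [81, 972]
PUSH -7  [81, 972, -7]
MUL      [81, -6804]
ROT  — needs 3 operands, stack has 2 → underflow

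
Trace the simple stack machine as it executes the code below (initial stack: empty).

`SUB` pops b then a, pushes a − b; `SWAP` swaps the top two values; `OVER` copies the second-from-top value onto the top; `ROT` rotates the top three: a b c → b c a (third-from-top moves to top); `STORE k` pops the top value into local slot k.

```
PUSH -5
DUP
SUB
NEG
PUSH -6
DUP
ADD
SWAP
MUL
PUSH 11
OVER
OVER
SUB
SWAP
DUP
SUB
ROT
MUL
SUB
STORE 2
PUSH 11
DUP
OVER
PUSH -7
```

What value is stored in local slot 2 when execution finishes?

PUSH -5  [-5]
DUP      [-5, -5]
SUB      [0]
NEG      [0]
PUSH -6  [0, -6]
DUP      [0, -6, -6]
ADD      [0, -12]
SWAP     [-12, 0]
MUL      [0]
PUSH 11  [0, 11]
OVER     [0, 11, 0]
OVER     [0, 11, 0, 11]
SUB      [0, 11, -11]
SWAP     [0, -11, 11]
DUP      [0, -11, 11, 11]
SUB      [0, -11, 0]
ROT      [-11, 0, 0]
MUL      [-11, 0]
SUB      [-11]
STORE 2  []
PUSH 11  [11]
DUP      [11, 11]
OVER     [11, 11, 11]
PUSH -7  [11, 11, 11, -7]

-11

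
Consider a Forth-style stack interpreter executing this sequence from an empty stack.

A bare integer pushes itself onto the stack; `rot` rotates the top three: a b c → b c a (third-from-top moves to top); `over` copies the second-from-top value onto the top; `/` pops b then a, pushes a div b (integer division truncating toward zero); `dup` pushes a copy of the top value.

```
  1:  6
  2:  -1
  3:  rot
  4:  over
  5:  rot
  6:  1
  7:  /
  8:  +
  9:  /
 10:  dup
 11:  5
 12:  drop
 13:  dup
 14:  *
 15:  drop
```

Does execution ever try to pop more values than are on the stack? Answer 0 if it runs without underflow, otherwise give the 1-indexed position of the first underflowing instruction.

3

6   [6]
-1  [6, -1]
rot  — needs 3 operands, stack has 2 → underflow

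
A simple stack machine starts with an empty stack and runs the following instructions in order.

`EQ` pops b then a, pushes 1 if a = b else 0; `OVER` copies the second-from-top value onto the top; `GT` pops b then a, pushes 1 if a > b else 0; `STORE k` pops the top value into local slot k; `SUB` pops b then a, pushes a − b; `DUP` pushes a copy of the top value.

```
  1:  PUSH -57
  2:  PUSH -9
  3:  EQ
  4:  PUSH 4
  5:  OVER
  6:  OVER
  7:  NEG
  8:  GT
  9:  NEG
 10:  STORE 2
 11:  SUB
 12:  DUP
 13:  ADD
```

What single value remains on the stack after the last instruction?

PUSH -57 : [-57]
PUSH -9  : [-57, -9]
EQ       : [0]
PUSH 4   : [0, 4]
OVER     : [0, 4, 0]
OVER     : [0, 4, 0, 4]
NEG      : [0, 4, 0, -4]
GT       : [0, 4, 1]
NEG      : [0, 4, -1]
STORE 2  : [0, 4]
SUB      : [-4]
DUP      : [-4, -4]
ADD      : [-8]

-8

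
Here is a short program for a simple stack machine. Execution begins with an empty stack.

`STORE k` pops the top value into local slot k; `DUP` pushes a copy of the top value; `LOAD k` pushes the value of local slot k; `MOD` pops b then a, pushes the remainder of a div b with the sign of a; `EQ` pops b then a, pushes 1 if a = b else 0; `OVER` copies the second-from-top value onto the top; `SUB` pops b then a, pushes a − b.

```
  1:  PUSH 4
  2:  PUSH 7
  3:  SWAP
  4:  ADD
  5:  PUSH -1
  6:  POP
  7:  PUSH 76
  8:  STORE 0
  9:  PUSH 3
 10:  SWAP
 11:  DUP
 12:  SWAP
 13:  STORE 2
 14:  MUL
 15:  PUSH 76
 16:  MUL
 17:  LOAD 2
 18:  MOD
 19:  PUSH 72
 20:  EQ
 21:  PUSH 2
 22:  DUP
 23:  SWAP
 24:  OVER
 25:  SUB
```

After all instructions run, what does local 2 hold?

11

PUSH 4  : 4
PUSH 7  : 4 7
SWAP    : 7 4
ADD     : 11
PUSH -1 : 11 -1
POP     : 11
PUSH 76 : 11 76
STORE 0 : 11
PUSH 3  : 11 3
SWAP    : 3 11
DUP     : 3 11 11
SWAP    : 3 11 11
STORE 2 : 3 11
MUL     : 33
PUSH 76 : 33 76
MUL     : 2508
LOAD 2  : 2508 11
MOD     : 0
PUSH 72 : 0 72
EQ      : 0
PUSH 2  : 0 2
DUP     : 0 2 2
SWAP    : 0 2 2
OVER    : 0 2 2 2
SUB     : 0 2 0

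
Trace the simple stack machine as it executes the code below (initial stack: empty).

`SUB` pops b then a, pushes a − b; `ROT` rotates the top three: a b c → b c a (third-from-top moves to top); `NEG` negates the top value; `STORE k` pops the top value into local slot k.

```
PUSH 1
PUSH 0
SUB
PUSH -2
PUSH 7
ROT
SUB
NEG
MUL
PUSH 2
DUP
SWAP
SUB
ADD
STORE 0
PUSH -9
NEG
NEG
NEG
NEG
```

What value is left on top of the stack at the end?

-9

PUSH 1  -> 1
PUSH 0  -> 1 0
SUB     -> 1
PUSH -2 -> 1 -2
PUSH 7  -> 1 -2 7
ROT     -> -2 7 1
SUB     -> -2 6
NEG     -> -2 -6
MUL     -> 12
PUSH 2  -> 12 2
DUP     -> 12 2 2
SWAP    -> 12 2 2
SUB     -> 12 0
ADD     -> 12
STORE 0 -> (empty)
PUSH -9 -> -9
NEG     -> 9
NEG     -> -9
NEG     -> 9
NEG     -> -9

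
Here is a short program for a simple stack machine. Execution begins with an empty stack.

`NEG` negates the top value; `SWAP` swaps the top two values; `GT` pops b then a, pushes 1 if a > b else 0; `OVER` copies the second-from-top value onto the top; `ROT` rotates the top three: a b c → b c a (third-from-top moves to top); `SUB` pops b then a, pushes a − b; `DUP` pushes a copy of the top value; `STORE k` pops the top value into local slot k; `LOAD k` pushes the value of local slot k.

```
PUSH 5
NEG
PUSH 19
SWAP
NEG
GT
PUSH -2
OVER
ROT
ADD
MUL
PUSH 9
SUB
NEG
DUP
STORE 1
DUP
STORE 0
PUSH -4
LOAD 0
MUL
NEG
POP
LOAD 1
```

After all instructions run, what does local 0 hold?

13

PUSH 5  -> [5]
NEG     -> [-5]
PUSH 19 -> [-5, 19]
SWAP    -> [19, -5]
NEG     -> [19, 5]
GT      -> [1]
PUSH -2 -> [1, -2]
OVER    -> [1, -2, 1]
ROT     -> [-2, 1, 1]
ADD     -> [-2, 2]
MUL     -> [-4]
PUSH 9  -> [-4, 9]
SUB     -> [-13]
NEG     -> [13]
DUP     -> [13, 13]
STORE 1 -> [13]
DUP     -> [13, 13]
STORE 0 -> [13]
PUSH -4 -> [13, -4]
LOAD 0  -> [13, -4, 13]
MUL     -> [13, -52]
NEG     -> [13, 52]
POP     -> [13]
LOAD 1  -> [13, 13]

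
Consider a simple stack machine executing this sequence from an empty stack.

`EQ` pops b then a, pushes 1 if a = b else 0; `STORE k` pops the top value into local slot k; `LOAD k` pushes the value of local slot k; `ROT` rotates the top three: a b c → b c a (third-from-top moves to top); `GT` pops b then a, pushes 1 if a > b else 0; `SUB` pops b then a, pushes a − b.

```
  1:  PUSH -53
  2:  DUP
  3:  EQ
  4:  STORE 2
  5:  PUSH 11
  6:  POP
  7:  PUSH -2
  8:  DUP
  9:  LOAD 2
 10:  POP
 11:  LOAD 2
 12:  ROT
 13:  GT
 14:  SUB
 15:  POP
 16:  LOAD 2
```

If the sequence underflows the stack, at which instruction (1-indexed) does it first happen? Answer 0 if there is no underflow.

0

PUSH -53 → [-53]
DUP      → [-53, -53]
EQ       → [1]
STORE 2  → []
PUSH 11  → [11]
POP      → []
PUSH -2  → [-2]
DUP      → [-2, -2]
LOAD 2   → [-2, -2, 1]
POP      → [-2, -2]
LOAD 2   → [-2, -2, 1]
ROT      → [-2, 1, -2]
GT       → [-2, 1]
SUB      → [-3]
POP      → []
LOAD 2   → [1]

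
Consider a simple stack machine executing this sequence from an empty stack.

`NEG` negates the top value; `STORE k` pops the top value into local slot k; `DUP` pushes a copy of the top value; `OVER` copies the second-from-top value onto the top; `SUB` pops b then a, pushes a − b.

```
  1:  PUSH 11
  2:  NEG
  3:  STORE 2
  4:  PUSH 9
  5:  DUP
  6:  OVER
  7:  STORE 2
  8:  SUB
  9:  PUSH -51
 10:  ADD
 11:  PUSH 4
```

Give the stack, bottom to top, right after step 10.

[-51]

PUSH 11  : [11]
NEG      : [-11]
STORE 2  : []
PUSH 9   : [9]
DUP      : [9, 9]
OVER     : [9, 9, 9]
STORE 2  : [9, 9]
SUB      : [0]
PUSH -51 : [0, -51]
ADD      : [-51]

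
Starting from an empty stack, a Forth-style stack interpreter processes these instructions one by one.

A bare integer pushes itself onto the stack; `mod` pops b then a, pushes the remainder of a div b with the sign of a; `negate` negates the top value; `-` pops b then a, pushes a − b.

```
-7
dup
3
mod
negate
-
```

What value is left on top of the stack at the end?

-8

-7      [-7]
dup     [-7, -7]
3       [-7, -7, 3]
mod     [-7, -1]
negate  [-7, 1]
-       [-8]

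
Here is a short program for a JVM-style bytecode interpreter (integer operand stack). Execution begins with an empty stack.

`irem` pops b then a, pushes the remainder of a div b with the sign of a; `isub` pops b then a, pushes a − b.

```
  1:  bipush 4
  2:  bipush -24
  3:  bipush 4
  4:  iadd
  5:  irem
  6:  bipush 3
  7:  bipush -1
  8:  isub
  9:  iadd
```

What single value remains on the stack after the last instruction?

8

bipush 4    [4]
bipush -24  [4, -24]
bipush 4    [4, -24, 4]
iadd        [4, -20]
irem        [4]
bipush 3    [4, 3]
bipush -1   [4, 3, -1]
isub        [4, 4]
iadd        [8]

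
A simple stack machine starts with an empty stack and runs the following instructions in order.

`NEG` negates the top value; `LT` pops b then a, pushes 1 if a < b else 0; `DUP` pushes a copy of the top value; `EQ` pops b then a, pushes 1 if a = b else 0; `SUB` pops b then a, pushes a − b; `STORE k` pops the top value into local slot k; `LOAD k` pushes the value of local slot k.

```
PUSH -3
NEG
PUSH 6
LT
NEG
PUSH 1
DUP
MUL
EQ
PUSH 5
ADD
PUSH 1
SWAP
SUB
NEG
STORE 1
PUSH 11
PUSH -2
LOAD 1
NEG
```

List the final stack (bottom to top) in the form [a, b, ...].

PUSH -3  [-3]
NEG      [3]
PUSH 6   [3, 6]
LT       [1]
NEG      [-1]
PUSH 1   [-1, 1]
DUP      [-1, 1, 1]
MUL      [-1, 1]
EQ       [0]
PUSH 5   [0, 5]
ADD      [5]
PUSH 1   [5, 1]
SWAP     [1, 5]
SUB      [-4]
NEG      [4]
STORE 1  []
PUSH 11  [11]
PUSH -2  [11, -2]
LOAD 1   [11, -2, 4]
NEG      [11, -2, -4]

[11, -2, -4]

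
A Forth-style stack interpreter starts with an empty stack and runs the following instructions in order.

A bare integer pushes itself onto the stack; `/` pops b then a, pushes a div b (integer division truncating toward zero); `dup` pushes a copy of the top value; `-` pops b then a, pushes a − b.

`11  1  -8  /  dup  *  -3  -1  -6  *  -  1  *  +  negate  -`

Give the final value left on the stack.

11     -> [11]
1      -> [11, 1]
-8     -> [11, 1, -8]
/      -> [11, 0]
dup    -> [11, 0, 0]
*      -> [11, 0]
-3     -> [11, 0, -3]
-1     -> [11, 0, -3, -1]
-6     -> [11, 0, -3, -1, -6]
*      -> [11, 0, -3, 6]
-      -> [11, 0, -9]
1      -> [11, 0, -9, 1]
*      -> [11, 0, -9]
+      -> [11, -9]
negate -> [11, 9]
-      -> [2]

2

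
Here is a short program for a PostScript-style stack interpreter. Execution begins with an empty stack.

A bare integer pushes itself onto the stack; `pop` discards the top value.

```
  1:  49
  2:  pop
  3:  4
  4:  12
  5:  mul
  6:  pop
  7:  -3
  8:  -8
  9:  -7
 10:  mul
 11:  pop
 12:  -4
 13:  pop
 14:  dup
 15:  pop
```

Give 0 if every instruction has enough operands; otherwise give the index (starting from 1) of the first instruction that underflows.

49  → [49]
pop → []
4   → [4]
12  → [4, 12]
mul → [48]
pop → []
-3  → [-3]
-8  → [-3, -8]
-7  → [-3, -8, -7]
mul → [-3, 56]
pop → [-3]
-4  → [-3, -4]
pop → [-3]
dup → [-3, -3]
pop → [-3]

0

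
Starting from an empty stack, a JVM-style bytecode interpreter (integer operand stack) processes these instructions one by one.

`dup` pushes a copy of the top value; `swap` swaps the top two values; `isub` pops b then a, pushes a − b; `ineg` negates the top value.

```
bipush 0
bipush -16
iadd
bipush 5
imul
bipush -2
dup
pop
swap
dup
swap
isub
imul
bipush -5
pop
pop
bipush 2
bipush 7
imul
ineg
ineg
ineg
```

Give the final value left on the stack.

-14

bipush 0   -> [0]
bipush -16 -> [0, -16]
iadd       -> [-16]
bipush 5   -> [-16, 5]
imul       -> [-80]
bipush -2  -> [-80, -2]
dup        -> [-80, -2, -2]
pop        -> [-80, -2]
swap       -> [-2, -80]
dup        -> [-2, -80, -80]
swap       -> [-2, -80, -80]
isub       -> [-2, 0]
imul       -> [0]
bipush -5  -> [0, -5]
pop        -> [0]
pop        -> []
bipush 2   -> [2]
bipush 7   -> [2, 7]
imul       -> [14]
ineg       -> [-14]
ineg       -> [14]
ineg       -> [-14]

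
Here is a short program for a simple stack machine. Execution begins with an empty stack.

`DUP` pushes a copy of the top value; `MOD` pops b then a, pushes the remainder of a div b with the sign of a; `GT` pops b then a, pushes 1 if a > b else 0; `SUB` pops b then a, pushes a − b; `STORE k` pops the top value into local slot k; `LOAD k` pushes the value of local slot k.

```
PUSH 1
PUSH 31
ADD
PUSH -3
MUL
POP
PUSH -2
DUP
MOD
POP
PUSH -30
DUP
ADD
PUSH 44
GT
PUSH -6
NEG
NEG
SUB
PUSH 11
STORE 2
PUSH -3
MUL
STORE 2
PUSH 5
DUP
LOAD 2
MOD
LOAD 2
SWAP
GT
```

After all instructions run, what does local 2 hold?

PUSH 1    [1]
PUSH 31   [1, 31]
ADD       [32]
PUSH -3   [32, -3]
MUL       [-96]
POP       []
PUSH -2   [-2]
DUP       [-2, -2]
MOD       [0]
POP       []
PUSH -30  [-30]
DUP       [-30, -30]
ADD       [-60]
PUSH 44   [-60, 44]
GT        [0]
PUSH -6   [0, -6]
NEG       [0, 6]
NEG       [0, -6]
SUB       [6]
PUSH 11   [6, 11]
STORE 2   [6]
PUSH -3   [6, -3]
MUL       [-18]
STORE 2   []
PUSH 5    [5]
DUP       [5, 5]
LOAD 2    [5, 5, -18]
MOD       [5, 5]
LOAD 2    [5, 5, -18]
SWAP      [5, -18, 5]
GT        [5, 0]

-18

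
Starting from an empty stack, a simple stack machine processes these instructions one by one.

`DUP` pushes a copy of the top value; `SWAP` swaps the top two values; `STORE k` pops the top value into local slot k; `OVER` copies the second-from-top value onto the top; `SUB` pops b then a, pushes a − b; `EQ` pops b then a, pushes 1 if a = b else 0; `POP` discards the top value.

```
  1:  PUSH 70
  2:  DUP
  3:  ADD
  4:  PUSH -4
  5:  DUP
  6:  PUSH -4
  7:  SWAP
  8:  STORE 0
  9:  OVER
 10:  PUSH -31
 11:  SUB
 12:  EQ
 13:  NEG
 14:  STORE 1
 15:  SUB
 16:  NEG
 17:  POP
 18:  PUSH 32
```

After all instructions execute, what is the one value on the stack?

32

PUSH 70  -> 70
DUP      -> 70 70
ADD      -> 140
PUSH -4  -> 140 -4
DUP      -> 140 -4 -4
PUSH -4  -> 140 -4 -4 -4
SWAP     -> 140 -4 -4 -4
STORE 0  -> 140 -4 -4
OVER     -> 140 -4 -4 -4
PUSH -31 -> 140 -4 -4 -4 -31
SUB      -> 140 -4 -4 27
EQ       -> 140 -4 0
NEG      -> 140 -4 0
STORE 1  -> 140 -4
SUB      -> 144
NEG      -> -144
POP      -> (empty)
PUSH 32  -> 32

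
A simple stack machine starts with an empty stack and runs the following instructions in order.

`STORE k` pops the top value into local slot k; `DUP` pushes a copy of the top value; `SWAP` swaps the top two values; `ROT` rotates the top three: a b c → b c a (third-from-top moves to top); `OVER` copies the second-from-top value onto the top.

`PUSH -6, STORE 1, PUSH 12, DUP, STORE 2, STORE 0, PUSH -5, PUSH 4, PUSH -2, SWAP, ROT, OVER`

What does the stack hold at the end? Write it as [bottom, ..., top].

PUSH -6 → -6
STORE 1 → (empty)
PUSH 12 → 12
DUP     → 12 12
STORE 2 → 12
STORE 0 → (empty)
PUSH -5 → -5
PUSH 4  → -5 4
PUSH -2 → -5 4 -2
SWAP    → -5 -2 4
ROT     → -2 4 -5
OVER    → -2 4 -5 4

[-2, 4, -5, 4]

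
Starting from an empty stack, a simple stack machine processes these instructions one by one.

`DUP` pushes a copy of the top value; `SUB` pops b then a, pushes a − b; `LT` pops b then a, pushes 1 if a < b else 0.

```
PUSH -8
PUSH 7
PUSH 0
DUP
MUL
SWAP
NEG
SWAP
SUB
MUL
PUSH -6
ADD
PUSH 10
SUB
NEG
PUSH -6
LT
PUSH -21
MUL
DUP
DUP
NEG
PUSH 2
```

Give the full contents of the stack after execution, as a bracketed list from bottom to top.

PUSH -8  → -8
PUSH 7   → -8 7
PUSH 0   → -8 7 0
DUP      → -8 7 0 0
MUL      → -8 7 0
SWAP     → -8 0 7
NEG      → -8 0 -7
SWAP     → -8 -7 0
SUB      → -8 -7
MUL      → 56
PUSH -6  → 56 -6
ADD      → 50
PUSH 10  → 50 10
SUB      → 40
NEG      → -40
PUSH -6  → -40 -6
LT       → 1
PUSH -21 → 1 -21
MUL      → -21
DUP      → -21 -21
DUP      → -21 -21 -21
NEG      → -21 -21 21
PUSH 2   → -21 -21 21 2

[-21, -21, 21, 2]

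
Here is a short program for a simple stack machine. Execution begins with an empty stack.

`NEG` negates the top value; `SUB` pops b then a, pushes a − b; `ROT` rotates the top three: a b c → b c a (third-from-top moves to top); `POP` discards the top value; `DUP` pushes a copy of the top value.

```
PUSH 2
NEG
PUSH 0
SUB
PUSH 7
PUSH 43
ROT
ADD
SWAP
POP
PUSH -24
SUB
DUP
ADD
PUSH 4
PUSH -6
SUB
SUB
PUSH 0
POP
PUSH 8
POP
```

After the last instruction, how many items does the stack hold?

1

PUSH 2    [2]
NEG       [-2]
PUSH 0    [-2, 0]
SUB       [-2]
PUSH 7    [-2, 7]
PUSH 43   [-2, 7, 43]
ROT       [7, 43, -2]
ADD       [7, 41]
SWAP      [41, 7]
POP       [41]
PUSH -24  [41, -24]
SUB       [65]
DUP       [65, 65]
ADD       [130]
PUSH 4    [130, 4]
PUSH -6   [130, 4, -6]
SUB       [130, 10]
SUB       [120]
PUSH 0    [120, 0]
POP       [120]
PUSH 8    [120, 8]
POP       [120]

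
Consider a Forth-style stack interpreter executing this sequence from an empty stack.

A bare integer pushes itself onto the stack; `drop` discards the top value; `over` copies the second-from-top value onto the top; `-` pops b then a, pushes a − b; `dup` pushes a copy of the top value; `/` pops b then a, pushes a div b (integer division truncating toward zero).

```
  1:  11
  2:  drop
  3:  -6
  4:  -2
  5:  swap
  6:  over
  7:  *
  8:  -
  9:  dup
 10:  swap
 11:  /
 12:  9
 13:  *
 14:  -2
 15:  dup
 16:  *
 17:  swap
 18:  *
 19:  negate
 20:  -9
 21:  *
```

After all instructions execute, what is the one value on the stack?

11     : 11
drop   : (empty)
-6     : -6
-2     : -6 -2
swap   : -2 -6
over   : -2 -6 -2
*      : -2 12
-      : -14
dup    : -14 -14
swap   : -14 -14
/      : 1
9      : 1 9
*      : 9
-2     : 9 -2
dup    : 9 -2 -2
*      : 9 4
swap   : 4 9
*      : 36
negate : -36
-9     : -36 -9
*      : 324

324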